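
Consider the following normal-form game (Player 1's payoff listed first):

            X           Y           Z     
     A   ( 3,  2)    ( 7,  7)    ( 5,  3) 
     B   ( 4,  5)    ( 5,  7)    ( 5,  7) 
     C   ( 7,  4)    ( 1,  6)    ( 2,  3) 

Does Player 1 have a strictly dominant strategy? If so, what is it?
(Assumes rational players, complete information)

No strictly dominant strategy exists for Player 1

Work:
A strategy strictly dominates another if it gives a strictly higher payoff against every opponent action. Compare each pair of P1's strategies column-by-column:
  A vs B: [3 vs 4, 7 vs 5, 5 vs 5] → A does not strictly dominate B (column X: 3 ≤ 4)
  A vs C: [3 vs 7, 7 vs 1, 5 vs 2] → A does not strictly dominate C (column X: 3 ≤ 7)
  B vs A: [4 vs 3, 5 vs 7, 5 vs 5] → B does not strictly dominate A (column Y: 5 ≤ 7)
  B vs C: [4 vs 7, 5 vs 1, 5 vs 2] → B does not strictly dominate C (column X: 4 ≤ 7)
  C vs A: [7 vs 3, 1 vs 7, 2 vs 5] → C does not strictly dominate A (column Y: 1 ≤ 7)
  C vs B: [7 vs 4, 1 vs 5, 2 vs 5] → C does not strictly dominate B (column Y: 1 ≤ 5)
No single strategy strictly dominates all others → no strictly dominant strategy.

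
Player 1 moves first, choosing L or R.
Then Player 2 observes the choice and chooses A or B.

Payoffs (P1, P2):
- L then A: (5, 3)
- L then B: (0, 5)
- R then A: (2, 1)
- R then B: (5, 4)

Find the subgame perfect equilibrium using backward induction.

P1 plays R, P2 plays B after L and B after R; Payoff (5, 4)

Work:
Backward induction:
After L: P2 chooses B → P1 gets 0
After R: P2 chooses B → P1 gets 5
P1 chooses R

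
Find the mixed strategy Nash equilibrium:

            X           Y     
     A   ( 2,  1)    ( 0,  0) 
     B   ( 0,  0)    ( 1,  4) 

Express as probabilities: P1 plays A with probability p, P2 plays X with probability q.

p = 0.8, q = 0.3333

Work:
Find probabilities that make opponent indifferent:
P2 chooses q to make P1 indifferent between A and B
P1 chooses p to make P2 indifferent between X and Y
Mixed NE: P1 plays (A: 0.8, B: 0.2), P2 plays (X: 0.3333, Y: 0.6667)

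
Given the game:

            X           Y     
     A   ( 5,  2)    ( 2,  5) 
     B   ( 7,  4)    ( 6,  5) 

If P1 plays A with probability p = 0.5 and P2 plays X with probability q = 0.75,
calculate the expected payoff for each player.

E[P1] = 5.5, E[P2] = 3.5

Work:
E[P1] = p·q·π₁(A,X) + p·(1-q)·π₁(A,Y) + (1-p)·q·π₁(B,X) + (1-p)·(1-q)·π₁(B,Y)
= 0.5·0.75·5 + 0.5·0.25·2 + 0.5·0.75·7 + 0.5·0.25·6
= 5.5

E[P2] = 3.5 (similar calculation)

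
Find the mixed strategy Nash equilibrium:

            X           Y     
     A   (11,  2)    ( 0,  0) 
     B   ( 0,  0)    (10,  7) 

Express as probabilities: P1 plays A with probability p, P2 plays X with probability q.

p = 0.7778, q = 0.4762

Work:
Find probabilities that make opponent indifferent:
P2 chooses q to make P1 indifferent between A and B
P1 chooses p to make P2 indifferent between X and Y
Mixed NE: P1 plays (A: 0.7778, B: 0.2222), P2 plays (X: 0.4762, Y: 0.5238)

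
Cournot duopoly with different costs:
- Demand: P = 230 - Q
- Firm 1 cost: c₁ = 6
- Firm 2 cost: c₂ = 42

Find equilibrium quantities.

q₁* = 86.67, q₂* = 50.67

Work:
Reaction: q₁ = (230 - 6 - q₂)/2
Reaction: q₂ = (230 - 42 - q₁)/2
Solve simultaneously:
q₁* = (230 - 2×6 + 42)/3 = 86.67
q₂* = (230 - 2×42 + 6)/3 = 50.67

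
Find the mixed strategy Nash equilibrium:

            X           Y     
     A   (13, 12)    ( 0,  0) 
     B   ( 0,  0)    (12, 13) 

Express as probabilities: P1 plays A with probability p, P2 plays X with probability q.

p = 0.52, q = 0.48

Work:
Find probabilities that make opponent indifferent:
P2 chooses q to make P1 indifferent between A and B
P1 chooses p to make P2 indifferent between X and Y
Mixed NE: P1 plays (A: 0.52, B: 0.48), P2 plays (X: 0.48, Y: 0.52)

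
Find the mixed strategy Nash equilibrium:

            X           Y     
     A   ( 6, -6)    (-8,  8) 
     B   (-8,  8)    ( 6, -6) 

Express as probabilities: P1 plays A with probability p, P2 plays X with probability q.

p = 0.5, q = 0.5

Work:
Find probabilities that make opponent indifferent:
P2 chooses q to make P1 indifferent between A and B
P1 chooses p to make P2 indifferent between X and Y
Mixed NE: P1 plays (A: 0.5, B: 0.5), P2 plays (X: 0.5, Y: 0.5)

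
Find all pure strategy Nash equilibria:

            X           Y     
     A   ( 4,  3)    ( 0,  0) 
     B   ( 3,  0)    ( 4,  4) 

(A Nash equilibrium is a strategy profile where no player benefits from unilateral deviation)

Nash equilibrium: (A, X), (B, Y)

Work:
Best responses:
  P1 vs X: payoffs [4, 3] → best response A (payoff 4)
  P1 vs Y: payoffs [0, 4] → best response B (payoff 4)
  P2 vs A: payoffs [3, 0] → best response X (payoff 3)
  P2 vs B: payoffs [0, 4] → best response Y (payoff 4)
Mutual best responses: (A,X), (B,Y) → Nash equilibria.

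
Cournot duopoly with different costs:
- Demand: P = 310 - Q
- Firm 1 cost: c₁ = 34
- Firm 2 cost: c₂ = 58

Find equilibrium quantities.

q₁* = 100.0, q₂* = 76.0

Work:
Reaction: q₁ = (310 - 34 - q₂)/2
Reaction: q₂ = (310 - 58 - q₁)/2
Solve simultaneously:
q₁* = (310 - 2×34 + 58)/3 = 100.0
q₂* = (310 - 2×58 + 34)/3 = 76.0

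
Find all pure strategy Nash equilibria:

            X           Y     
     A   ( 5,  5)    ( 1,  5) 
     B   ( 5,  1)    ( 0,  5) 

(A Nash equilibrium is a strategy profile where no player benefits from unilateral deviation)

Nash equilibrium: (A, X), (A, Y)

Work:
Best responses:
  P1 vs X: payoffs [5, 5] → best response A/B (payoff 5)
  P1 vs Y: payoffs [1, 0] → best response A (payoff 1)
  P2 vs A: payoffs [5, 5] → best response X/Y (payoff 5)
  P2 vs B: payoffs [1, 5] → best response Y (payoff 5)
Mutual best responses: (A,X), (A,Y) → Nash equilibria.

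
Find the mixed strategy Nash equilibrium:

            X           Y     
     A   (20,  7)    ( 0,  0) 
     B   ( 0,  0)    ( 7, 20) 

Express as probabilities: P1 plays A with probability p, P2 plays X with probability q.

p = 0.7407, q = 0.2593

Work:
Find probabilities that make opponent indifferent:
P2 chooses q to make P1 indifferent between A and B
P1 chooses p to make P2 indifferent between X and Y
Mixed NE: P1 plays (A: 0.7407, B: 0.2593), P2 plays (X: 0.2593, Y: 0.7407)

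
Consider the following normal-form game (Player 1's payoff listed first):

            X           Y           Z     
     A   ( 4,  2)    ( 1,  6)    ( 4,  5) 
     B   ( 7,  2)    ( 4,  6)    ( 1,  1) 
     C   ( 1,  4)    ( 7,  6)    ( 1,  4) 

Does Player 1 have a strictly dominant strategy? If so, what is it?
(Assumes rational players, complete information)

No strictly dominant strategy exists for Player 1

Work:
A strategy strictly dominates another if it gives a strictly higher payoff against every opponent action. Compare each pair of P1's strategies column-by-column:
  A vs B: [4 vs 7, 1 vs 4, 4 vs 1] → A does not strictly dominate B (column X: 4 ≤ 7)
  A vs C: [4 vs 1, 1 vs 7, 4 vs 1] → A does not strictly dominate C (column Y: 1 ≤ 7)
  B vs A: [7 vs 4, 4 vs 1, 1 vs 4] → B does not strictly dominate A (column Z: 1 ≤ 4)
  B vs C: [7 vs 1, 4 vs 7, 1 vs 1] → B does not strictly dominate C (column Y: 4 ≤ 7)
  C vs A: [1 vs 4, 7 vs 1, 1 vs 4] → C does not strictly dominate A (column X: 1 ≤ 4)
  C vs B: [1 vs 7, 7 vs 4, 1 vs 1] → C does not strictly dominate B (column X: 1 ≤ 7)
No single strategy strictly dominates all others → no strictly dominant strategy.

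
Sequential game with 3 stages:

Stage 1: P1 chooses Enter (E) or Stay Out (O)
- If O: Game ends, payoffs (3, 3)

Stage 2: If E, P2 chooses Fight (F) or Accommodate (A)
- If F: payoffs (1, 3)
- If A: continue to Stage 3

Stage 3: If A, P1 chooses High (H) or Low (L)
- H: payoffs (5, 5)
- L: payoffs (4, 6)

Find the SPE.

SPE: (E, A, H); Outcome (5, 5)

Work:
Stage 3: P1 chooses H (5 vs 4)
Stage 2: P2: F->3, A->5 (anticipating H). Choose A
Stage 1: P1: O->3, E->5 (anticipating A, H). Choose E
SPE path: E -> A -> H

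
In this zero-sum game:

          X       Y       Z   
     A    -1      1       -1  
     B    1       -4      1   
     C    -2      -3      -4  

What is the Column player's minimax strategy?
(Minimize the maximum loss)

Column should play X or Y or Z (all achieve the minimum), value = 1

Work:
Column player minimizes Row's maximum payoff:
Column X: max payoff to Row = 1
Column Y: max payoff to Row = 1
Column Z: max payoff to Row = 1
Minimum is 1, achieved by columns X, Y, Z (tied).
Each of X or Y or Z is a minimax strategy.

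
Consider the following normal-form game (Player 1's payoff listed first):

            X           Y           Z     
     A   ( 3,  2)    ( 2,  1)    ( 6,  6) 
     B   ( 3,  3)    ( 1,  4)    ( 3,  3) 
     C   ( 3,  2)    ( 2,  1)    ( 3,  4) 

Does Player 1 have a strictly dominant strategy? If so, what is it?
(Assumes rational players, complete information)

No strictly dominant strategy exists for Player 1

Work:
A strategy strictly dominates another if it gives a strictly higher payoff against every opponent action. Compare each pair of P1's strategies column-by-column:
  A vs B: [3 vs 3, 2 vs 1, 6 vs 3] → A does not strictly dominate B (column X: 3 ≤ 3)
  A vs C: [3 vs 3, 2 vs 2, 6 vs 3] → A does not strictly dominate C (column X: 3 ≤ 3)
  B vs A: [3 vs 3, 1 vs 2, 3 vs 6] → B does not strictly dominate A (column X: 3 ≤ 3)
  B vs C: [3 vs 3, 1 vs 2, 3 vs 3] → B does not strictly dominate C (column X: 3 ≤ 3)
  C vs A: [3 vs 3, 2 vs 2, 3 vs 6] → C does not strictly dominate A (column X: 3 ≤ 3)
  C vs B: [3 vs 3, 2 vs 1, 3 vs 3] → C does not strictly dominate B (column X: 3 ≤ 3)
No single strategy strictly dominates all others → no strictly dominant strategy.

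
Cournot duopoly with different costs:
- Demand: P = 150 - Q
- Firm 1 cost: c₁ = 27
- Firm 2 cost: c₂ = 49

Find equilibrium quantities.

q₁* = 48.33, q₂* = 26.33

Work:
Reaction: q₁ = (150 - 27 - q₂)/2
Reaction: q₂ = (150 - 49 - q₁)/2
Solve simultaneously:
q₁* = (150 - 2×27 + 49)/3 = 48.33
q₂* = (150 - 2×49 + 27)/3 = 26.33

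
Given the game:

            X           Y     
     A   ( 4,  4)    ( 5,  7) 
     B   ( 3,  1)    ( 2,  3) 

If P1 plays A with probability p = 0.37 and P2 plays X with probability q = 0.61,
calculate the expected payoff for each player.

E[P1] = 3.2686, E[P2] = 3.0343

Work:
E[P1] = p·q·π₁(A,X) + p·(1-q)·π₁(A,Y) + (1-p)·q·π₁(B,X) + (1-p)·(1-q)·π₁(B,Y)
= 0.37·0.61·4 + 0.37·0.39·5 + 0.63·0.61·3 + 0.63·0.39·2
= 3.2686

E[P2] = 3.0343 (similar calculation)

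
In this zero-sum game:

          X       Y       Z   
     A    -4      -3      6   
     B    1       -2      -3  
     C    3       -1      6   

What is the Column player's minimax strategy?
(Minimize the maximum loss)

Column should play Y, value = -1

Work:
Column player minimizes Row's maximum payoff:
Column X: max payoff to Row = 3
Column Y: max payoff to Row = -1
Column Z: max payoff to Row = 6
Minimum is -1, achieved by column Y.
Minimax strategy: Y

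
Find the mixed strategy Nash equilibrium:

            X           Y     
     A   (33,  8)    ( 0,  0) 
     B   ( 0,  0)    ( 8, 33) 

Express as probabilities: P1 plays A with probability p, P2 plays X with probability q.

p = 0.8049, q = 0.1951

Work:
Find probabilities that make opponent indifferent:
P2 chooses q to make P1 indifferent between A and B
P1 chooses p to make P2 indifferent between X and Y
Mixed NE: P1 plays (A: 0.8049, B: 0.1951), P2 plays (X: 0.1951, Y: 0.8049)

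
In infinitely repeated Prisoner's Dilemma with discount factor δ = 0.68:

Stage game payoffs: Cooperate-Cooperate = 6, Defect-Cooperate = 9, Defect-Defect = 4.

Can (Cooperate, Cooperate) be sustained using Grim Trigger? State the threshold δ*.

δ* = 0.6; since δ = 0.68 ≥ 0.6, cooperation can be sustained

Work:
For Grim Trigger:
Cooperate forever: 6/(1-δ)
Defect then punished: 9 + 4·δ/(1-δ)
Need: 6/(1-δ) ≥ 9 + 4·δ/(1-δ)
Solving: δ ≥ (T-R)/(T-P) = (9-6)/(9-4) = 0.6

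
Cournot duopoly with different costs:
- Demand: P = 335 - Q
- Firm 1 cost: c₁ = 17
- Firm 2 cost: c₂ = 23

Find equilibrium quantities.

q₁* = 108.0, q₂* = 102.0

Work:
Reaction: q₁ = (335 - 17 - q₂)/2
Reaction: q₂ = (335 - 23 - q₁)/2
Solve simultaneously:
q₁* = (335 - 2×17 + 23)/3 = 108.0
q₂* = (335 - 2×23 + 17)/3 = 102.0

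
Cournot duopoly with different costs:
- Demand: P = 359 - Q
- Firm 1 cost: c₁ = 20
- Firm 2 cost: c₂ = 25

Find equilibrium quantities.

q₁* = 114.67, q₂* = 109.67

Work:
Reaction: q₁ = (359 - 20 - q₂)/2
Reaction: q₂ = (359 - 25 - q₁)/2
Solve simultaneously:
q₁* = (359 - 2×20 + 25)/3 = 114.67
q₂* = (359 - 2×25 + 20)/3 = 109.67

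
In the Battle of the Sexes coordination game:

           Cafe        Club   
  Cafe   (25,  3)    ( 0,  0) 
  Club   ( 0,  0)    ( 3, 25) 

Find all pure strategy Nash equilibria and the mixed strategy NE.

Pure NE: (Cafe, Cafe) and (Club, Club); Mixed NE: p = 0.8929, q = 0.1071

Work:
Check pure NE:
(Cafe, Cafe): (25, 3) - no unilateral deviation beneficial
(Club, Club): (3, 25) - no unilateral deviation beneficial
Mixed NE: P1 plays Cafe with p = 0.8929, P2 plays Cafe with q = 0.1071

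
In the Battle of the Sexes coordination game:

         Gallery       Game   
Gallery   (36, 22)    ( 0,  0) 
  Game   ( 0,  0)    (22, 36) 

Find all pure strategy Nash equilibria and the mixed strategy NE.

Pure NE: (Gallery, Gallery) and (Game, Game); Mixed NE: p = 0.6207, q = 0.3793

Work:
Check pure NE:
(Gallery, Gallery): (36, 22) - no unilateral deviation beneficial
(Game, Game): (22, 36) - no unilateral deviation beneficial
Mixed NE: P1 plays Gallery with p = 0.6207, P2 plays Gallery with q = 0.3793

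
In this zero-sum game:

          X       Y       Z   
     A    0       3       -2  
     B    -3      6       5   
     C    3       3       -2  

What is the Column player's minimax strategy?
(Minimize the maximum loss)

Column should play X, value = 3

Work:
Column player minimizes Row's maximum payoff:
Column X: max payoff to Row = 3
Column Y: max payoff to Row = 6
Column Z: max payoff to Row = 5
Minimum is 3, achieved by column X.
Minimax strategy: X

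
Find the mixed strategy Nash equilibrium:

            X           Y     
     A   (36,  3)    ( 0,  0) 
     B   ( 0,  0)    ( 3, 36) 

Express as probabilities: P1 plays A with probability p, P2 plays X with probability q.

p = 0.9231, q = 0.0769

Work:
Find probabilities that make opponent indifferent:
P2 chooses q to make P1 indifferent between A and B
P1 chooses p to make P2 indifferent between X and Y
Mixed NE: P1 plays (A: 0.9231, B: 0.0769), P2 plays (X: 0.0769, Y: 0.9231)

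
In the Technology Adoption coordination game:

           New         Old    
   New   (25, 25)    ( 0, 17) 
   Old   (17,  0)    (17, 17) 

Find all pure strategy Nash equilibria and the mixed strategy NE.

Pure NE: (New, New) and (Old, Old); Mixed NE: p = 0.68, q = 0.68

Work:
Check pure NE:
(New, New): (25, 25) - no unilateral deviation beneficial
(Old, Old): (17, 17) - no unilateral deviation beneficial
Mixed NE: P1 plays New with p = 0.68, P2 plays New with q = 0.68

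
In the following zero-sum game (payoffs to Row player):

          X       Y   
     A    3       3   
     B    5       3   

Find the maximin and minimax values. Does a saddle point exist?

Maximin = 3, Minimax = 3, Saddle: True

Work:
Row minimums: [3, 3] → maximin = 3
Column maximums: [5, 3] → minimax = 3
Saddle point exists! Game value = 3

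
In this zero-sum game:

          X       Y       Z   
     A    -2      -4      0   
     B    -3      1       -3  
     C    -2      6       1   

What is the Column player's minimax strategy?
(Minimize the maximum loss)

Column should play X, value = -2

Work:
Column player minimizes Row's maximum payoff:
Column X: max payoff to Row = -2
Column Y: max payoff to Row = 6
Column Z: max payoff to Row = 1
Minimum is -2, achieved by column X.
Minimax strategy: X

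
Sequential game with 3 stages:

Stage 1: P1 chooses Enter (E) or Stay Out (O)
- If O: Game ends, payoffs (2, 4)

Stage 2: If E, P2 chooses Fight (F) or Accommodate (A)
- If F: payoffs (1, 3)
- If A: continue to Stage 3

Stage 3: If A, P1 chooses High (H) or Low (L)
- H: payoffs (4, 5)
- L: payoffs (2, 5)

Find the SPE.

SPE: (E, A, H); Outcome (4, 5)

Work:
Stage 3: P1 chooses H (4 vs 2)
Stage 2: P2: F->3, A->5 (anticipating H). Choose A
Stage 1: P1: O->2, E->4 (anticipating A, H). Choose E
SPE path: E -> A -> H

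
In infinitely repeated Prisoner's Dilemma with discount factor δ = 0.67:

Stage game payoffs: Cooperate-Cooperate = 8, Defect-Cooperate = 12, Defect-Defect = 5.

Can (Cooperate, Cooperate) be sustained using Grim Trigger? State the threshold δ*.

δ* = 0.5714; since δ = 0.67 ≥ 0.5714, cooperation can be sustained

Work:
For Grim Trigger:
Cooperate forever: 8/(1-δ)
Defect then punished: 12 + 5·δ/(1-δ)
Need: 8/(1-δ) ≥ 12 + 5·δ/(1-δ)
Solving: δ ≥ (T-R)/(T-P) = (12-8)/(12-5) = 0.5714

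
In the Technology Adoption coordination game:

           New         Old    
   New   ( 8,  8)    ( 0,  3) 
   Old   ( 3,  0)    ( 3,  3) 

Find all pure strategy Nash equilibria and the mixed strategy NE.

Pure NE: (New, New) and (Old, Old); Mixed NE: p = 0.375, q = 0.375

Work:
Check pure NE:
(New, New): (8, 8) - no unilateral deviation beneficial
(Old, Old): (3, 3) - no unilateral deviation beneficial
Mixed NE: P1 plays New with p = 0.375, P2 plays New with q = 0.375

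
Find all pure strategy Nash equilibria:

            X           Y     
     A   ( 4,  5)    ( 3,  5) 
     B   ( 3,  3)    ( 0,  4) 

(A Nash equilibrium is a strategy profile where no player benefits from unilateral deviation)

Nash equilibrium: (A, X), (A, Y)

Work:
Best responses:
  P1 vs X: payoffs [4, 3] → best response A (payoff 4)
  P1 vs Y: payoffs [3, 0] → best response A (payoff 3)
  P2 vs A: payoffs [5, 5] → best response X/Y (payoff 5)
  P2 vs B: payoffs [3, 4] → best response Y (payoff 4)
Mutual best responses: (A,X), (A,Y) → Nash equilibria.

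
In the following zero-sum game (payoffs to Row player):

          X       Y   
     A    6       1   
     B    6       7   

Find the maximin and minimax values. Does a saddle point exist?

Maximin = 6, Minimax = 6, Saddle: True

Work:
Row minimums: [1, 6] → maximin = 6
Column maximums: [6, 7] → minimax = 6
Saddle point exists! Game value = 6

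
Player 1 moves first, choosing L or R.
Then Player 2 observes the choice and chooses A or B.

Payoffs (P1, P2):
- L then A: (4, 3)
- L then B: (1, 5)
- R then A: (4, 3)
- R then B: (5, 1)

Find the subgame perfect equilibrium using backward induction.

P1 plays R, P2 plays B after L and A after R; Payoff (4, 3)

Work:
Backward induction:
After L: P2 chooses B → P1 gets 1
After R: P2 chooses A → P1 gets 4
P1 chooses R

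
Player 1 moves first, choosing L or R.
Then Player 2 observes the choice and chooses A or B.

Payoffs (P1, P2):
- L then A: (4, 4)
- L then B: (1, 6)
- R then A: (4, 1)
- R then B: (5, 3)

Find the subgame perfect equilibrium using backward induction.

P1 plays R, P2 plays B after L and B after R; Payoff (5, 3)

Work:
Backward induction:
After L: P2 chooses B → P1 gets 1
After R: P2 chooses B → P1 gets 5
P1 chooses R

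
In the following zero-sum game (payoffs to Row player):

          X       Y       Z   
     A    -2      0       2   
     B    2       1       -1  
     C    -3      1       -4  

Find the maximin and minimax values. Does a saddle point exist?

Maximin = -1, Minimax = 1, Saddle: False

Work:
Row minimums: [-2, -1, -4] → maximin = -1
Column maximums: [2, 1, 2] → minimax = 1
No saddle point (maximin ≠ minimax). Mixed strategy needed.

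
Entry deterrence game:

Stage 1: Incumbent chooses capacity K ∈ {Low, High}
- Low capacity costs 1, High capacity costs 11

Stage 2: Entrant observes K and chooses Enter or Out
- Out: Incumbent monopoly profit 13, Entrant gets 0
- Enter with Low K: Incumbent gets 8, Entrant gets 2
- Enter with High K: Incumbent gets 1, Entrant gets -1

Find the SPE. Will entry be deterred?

SPE: (Low, Enter|Low, Out|High); Entry not deterred. Incumbent net profit = 7, Entrant gets 2

Work:
After Low K: Entrant enters (2 > 0)
After High K: Entrant stays out (-1 < 0)
Incumbent: Low → 8−1=7, High → 13−11=2
Incumbent chooses Low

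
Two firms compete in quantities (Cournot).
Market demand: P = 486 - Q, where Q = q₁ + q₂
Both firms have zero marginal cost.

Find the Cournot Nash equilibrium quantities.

q₁* = q₂* = 162.0; P* = 162.0

Work:
Profit: π_i = P·q_i = (a - q_i - q_j)·q_i
FOC: ∂π_i/∂q_i = a - 2q_i - q_j = 0
Reaction function: q_i = (486 - q_j)/2
Symmetry: q* = 486/3 = 162.0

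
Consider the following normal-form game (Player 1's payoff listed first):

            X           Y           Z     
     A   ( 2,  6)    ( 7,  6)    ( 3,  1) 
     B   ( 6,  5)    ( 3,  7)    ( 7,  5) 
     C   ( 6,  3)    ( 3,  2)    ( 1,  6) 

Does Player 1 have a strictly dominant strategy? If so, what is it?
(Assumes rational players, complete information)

No strictly dominant strategy exists for Player 1

Work:
A strategy strictly dominates another if it gives a strictly higher payoff against every opponent action. Compare each pair of P1's strategies column-by-column:
  A vs B: [2 vs 6, 7 vs 3, 3 vs 7] → A does not strictly dominate B (column X: 2 ≤ 6)
  A vs C: [2 vs 6, 7 vs 3, 3 vs 1] → A does not strictly dominate C (column X: 2 ≤ 6)
  B vs A: [6 vs 2, 3 vs 7, 7 vs 3] → B does not strictly dominate A (column Y: 3 ≤ 7)
  B vs C: [6 vs 6, 3 vs 3, 7 vs 1] → B does not strictly dominate C (column X: 6 ≤ 6)
  C vs A: [6 vs 2, 3 vs 7, 1 vs 3] → C does not strictly dominate A (column Y: 3 ≤ 7)
  C vs B: [6 vs 6, 3 vs 3, 1 vs 7] → C does not strictly dominate B (column X: 6 ≤ 6)
No single strategy strictly dominates all others → no strictly dominant strategy.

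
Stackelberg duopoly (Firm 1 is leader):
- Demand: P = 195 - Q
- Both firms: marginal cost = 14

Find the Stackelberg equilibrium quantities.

q₁* (leader) = 90.5, q₂* (follower) = 45.25

Work:
Follower's reaction: q₂ = (a - c - q₁)/2
Leader substitutes: π₁ = q₁·(a - q₁ - (a-c-q₁)/2 - c)
FOC: q₁* = (195 - 14)/2 = 90.50
Then: q₂* = (195 - 14 - 90.5)/2 = 45.25
Leader has first-mover advantage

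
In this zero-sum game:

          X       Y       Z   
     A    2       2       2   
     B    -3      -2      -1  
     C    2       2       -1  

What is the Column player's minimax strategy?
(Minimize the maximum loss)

Column should play X or Y or Z (all achieve the minimum), value = 2

Work:
Column player minimizes Row's maximum payoff:
Column X: max payoff to Row = 2
Column Y: max payoff to Row = 2
Column Z: max payoff to Row = 2
Minimum is 2, achieved by columns X, Y, Z (tied).
Each of X or Y or Z is a minimax strategy.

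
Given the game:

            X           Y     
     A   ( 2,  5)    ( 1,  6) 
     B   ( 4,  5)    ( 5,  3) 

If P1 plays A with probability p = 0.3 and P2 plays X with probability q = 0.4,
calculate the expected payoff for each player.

E[P1] = 3.64, E[P2] = 4.34

Work:
E[P1] = p·q·π₁(A,X) + p·(1-q)·π₁(A,Y) + (1-p)·q·π₁(B,X) + (1-p)·(1-q)·π₁(B,Y)
= 0.3·0.4·2 + 0.3·0.6·1 + 0.7·0.4·4 + 0.7·0.6·5
= 3.64

E[P2] = 4.34 (similar calculation)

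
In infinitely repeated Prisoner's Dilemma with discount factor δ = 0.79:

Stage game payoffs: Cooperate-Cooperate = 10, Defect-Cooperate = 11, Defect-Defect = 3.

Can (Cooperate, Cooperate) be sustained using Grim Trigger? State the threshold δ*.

δ* = 0.125; since δ = 0.79 ≥ 0.125, cooperation can be sustained

Work:
For Grim Trigger:
Cooperate forever: 10/(1-δ)
Defect then punished: 11 + 3·δ/(1-δ)
Need: 10/(1-δ) ≥ 11 + 3·δ/(1-δ)
Solving: δ ≥ (T-R)/(T-P) = (11-10)/(11-3) = 0.125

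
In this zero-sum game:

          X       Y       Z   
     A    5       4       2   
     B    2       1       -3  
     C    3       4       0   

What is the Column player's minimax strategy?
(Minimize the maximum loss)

Column should play Z, value = 2

Work:
Column player minimizes Row's maximum payoff:
Column X: max payoff to Row = 5
Column Y: max payoff to Row = 4
Column Z: max payoff to Row = 2
Minimum is 2, achieved by column Z.
Minimax strategy: Z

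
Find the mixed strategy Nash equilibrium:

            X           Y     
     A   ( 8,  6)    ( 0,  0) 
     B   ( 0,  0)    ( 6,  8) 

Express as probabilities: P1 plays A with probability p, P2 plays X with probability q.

p = 0.5714, q = 0.4286

Work:
Find probabilities that make opponent indifferent:
P2 chooses q to make P1 indifferent between A and B
P1 chooses p to make P2 indifferent between X and Y
Mixed NE: P1 plays (A: 0.5714, B: 0.4286), P2 plays (X: 0.4286, Y: 0.5714)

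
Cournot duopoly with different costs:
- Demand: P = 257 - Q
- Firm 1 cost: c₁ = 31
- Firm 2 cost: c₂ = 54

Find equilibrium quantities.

q₁* = 83.0, q₂* = 60.0

Work:
Reaction: q₁ = (257 - 31 - q₂)/2
Reaction: q₂ = (257 - 54 - q₁)/2
Solve simultaneously:
q₁* = (257 - 2×31 + 54)/3 = 83.0
q₂* = (257 - 2×54 + 31)/3 = 60.0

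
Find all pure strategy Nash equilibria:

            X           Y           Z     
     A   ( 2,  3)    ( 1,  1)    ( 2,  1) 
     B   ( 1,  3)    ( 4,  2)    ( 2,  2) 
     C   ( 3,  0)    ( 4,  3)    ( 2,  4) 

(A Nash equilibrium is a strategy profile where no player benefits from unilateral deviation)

Nash equilibrium: (C, Z)

Work:
Best responses:
  P1 vs X: payoffs [2, 1, 3] → best response C (payoff 3)
  P1 vs Y: payoffs [1, 4, 4] → best response B/C (payoff 4)
  P1 vs Z: payoffs [2, 2, 2] → best response A/B/C (payoff 2)
  P2 vs A: payoffs [3, 1, 1] → best response X (payoff 3)
  P2 vs B: payoffs [3, 2, 2] → best response X (payoff 3)
  P2 vs C: payoffs [0, 3, 4] → best response Z (payoff 4)
Mutual best responses: (C,Z) → Nash equilibria.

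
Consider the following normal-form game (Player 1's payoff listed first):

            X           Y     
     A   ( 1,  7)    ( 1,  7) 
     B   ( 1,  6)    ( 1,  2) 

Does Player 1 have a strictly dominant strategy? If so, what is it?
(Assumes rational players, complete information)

No strictly dominant strategy exists for Player 1

Work:
A strategy strictly dominates another if it gives a strictly higher payoff against every opponent action. Compare each pair of P1's strategies column-by-column:
  A vs B: [1 vs 1, 1 vs 1] → A does not strictly dominate B (column X: 1 ≤ 1)
  B vs A: [1 vs 1, 1 vs 1] → B does not strictly dominate A (column X: 1 ≤ 1)
No single strategy strictly dominates all others → no strictly dominant strategy.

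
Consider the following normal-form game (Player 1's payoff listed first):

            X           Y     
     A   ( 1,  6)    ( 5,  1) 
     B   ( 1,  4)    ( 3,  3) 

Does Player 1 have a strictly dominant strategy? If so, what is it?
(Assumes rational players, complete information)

No strictly dominant strategy exists for Player 1

Work:
A strategy strictly dominates another if it gives a strictly higher payoff against every opponent action. Compare each pair of P1's strategies column-by-column:
  A vs B: [1 vs 1, 5 vs 3] → A does not strictly dominate B (column X: 1 ≤ 1)
  B vs A: [1 vs 1, 3 vs 5] → B does not strictly dominate A (column X: 1 ≤ 1)
No single strategy strictly dominates all others → no strictly dominant strategy.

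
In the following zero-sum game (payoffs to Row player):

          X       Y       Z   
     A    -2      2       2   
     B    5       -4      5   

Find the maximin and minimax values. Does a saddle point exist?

Maximin = -2, Minimax = 2, Saddle: False

Work:
Row minimums: [-2, -4] → maximin = -2
Column maximums: [5, 2, 5] → minimax = 2
No saddle point (maximin ≠ minimax). Mixed strategy needed.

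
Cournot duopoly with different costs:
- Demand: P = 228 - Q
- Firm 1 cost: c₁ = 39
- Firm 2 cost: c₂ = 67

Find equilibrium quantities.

q₁* = 72.33, q₂* = 44.33

Work:
Reaction: q₁ = (228 - 39 - q₂)/2
Reaction: q₂ = (228 - 67 - q₁)/2
Solve simultaneously:
q₁* = (228 - 2×39 + 67)/3 = 72.33
q₂* = (228 - 2×67 + 39)/3 = 44.33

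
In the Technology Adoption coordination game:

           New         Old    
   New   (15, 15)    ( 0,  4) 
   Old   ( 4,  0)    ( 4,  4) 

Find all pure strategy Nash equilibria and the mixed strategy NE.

Pure NE: (New, New) and (Old, Old); Mixed NE: p = 0.2667, q = 0.2667

Work:
Check pure NE:
(New, New): (15, 15) - no unilateral deviation beneficial
(Old, Old): (4, 4) - no unilateral deviation beneficial
Mixed NE: P1 plays New with p = 0.2667, P2 plays New with q = 0.2667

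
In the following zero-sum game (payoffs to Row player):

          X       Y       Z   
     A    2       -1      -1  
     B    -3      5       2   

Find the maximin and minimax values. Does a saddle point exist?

Maximin = -1, Minimax = 2, Saddle: False

Work:
Row minimums: [-1, -3] → maximin = -1
Column maximums: [2, 5, 2] → minimax = 2
No saddle point (maximin ≠ minimax). Mixed strategy needed.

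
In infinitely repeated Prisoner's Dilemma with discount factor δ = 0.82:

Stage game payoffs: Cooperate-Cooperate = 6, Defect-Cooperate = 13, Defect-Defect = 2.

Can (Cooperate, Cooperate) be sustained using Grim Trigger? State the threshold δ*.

δ* = 0.6364; since δ = 0.82 ≥ 0.6364, cooperation can be sustained

Work:
For Grim Trigger:
Cooperate forever: 6/(1-δ)
Defect then punished: 13 + 2·δ/(1-δ)
Need: 6/(1-δ) ≥ 13 + 2·δ/(1-δ)
Solving: δ ≥ (T-R)/(T-P) = (13-6)/(13-2) = 0.6364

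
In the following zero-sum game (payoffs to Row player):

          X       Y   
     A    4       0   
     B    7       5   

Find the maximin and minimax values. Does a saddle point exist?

Maximin = 5, Minimax = 5, Saddle: True

Work:
Row minimums: [0, 5] → maximin = 5
Column maximums: [7, 5] → minimax = 5
Saddle point exists! Game value = 5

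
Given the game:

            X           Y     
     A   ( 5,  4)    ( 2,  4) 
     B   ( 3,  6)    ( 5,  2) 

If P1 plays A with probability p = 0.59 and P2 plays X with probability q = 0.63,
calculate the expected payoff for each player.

E[P1] = 3.8285, E[P2] = 4.2132

Work:
E[P1] = p·q·π₁(A,X) + p·(1-q)·π₁(A,Y) + (1-p)·q·π₁(B,X) + (1-p)·(1-q)·π₁(B,Y)
= 0.59·0.63·5 + 0.59·0.37·2 + 0.41·0.63·3 + 0.41·0.37·5
= 3.8285

E[P2] = 4.2132 (similar calculation)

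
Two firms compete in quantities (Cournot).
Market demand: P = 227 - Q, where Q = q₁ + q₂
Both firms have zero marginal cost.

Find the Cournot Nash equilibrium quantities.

q₁* = q₂* = 75.67; P* = 75.67

Work:
Profit: π_i = P·q_i = (a - q_i - q_j)·q_i
FOC: ∂π_i/∂q_i = a - 2q_i - q_j = 0
Reaction function: q_i = (227 - q_j)/2
Symmetry: q* = 227/3 = 75.67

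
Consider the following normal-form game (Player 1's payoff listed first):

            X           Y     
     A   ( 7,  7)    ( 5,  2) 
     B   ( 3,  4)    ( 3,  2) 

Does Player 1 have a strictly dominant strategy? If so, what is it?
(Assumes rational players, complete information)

Yes, Player 1's strictly dominant strategy is A

Work:
A strategy strictly dominates another if it gives a strictly higher payoff against every opponent action. Compare each pair of P1's strategies column-by-column:
  A vs B: [7 vs 3, 5 vs 3] → A strictly dominates B
  B vs A: [3 vs 7, 3 vs 5] → B does not strictly dominate A (column X: 3 ≤ 7)
A strictly dominates every other strategy → strictly dominant.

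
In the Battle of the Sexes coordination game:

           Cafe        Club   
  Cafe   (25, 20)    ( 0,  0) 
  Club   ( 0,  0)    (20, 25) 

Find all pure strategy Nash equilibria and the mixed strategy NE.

Pure NE: (Cafe, Cafe) and (Club, Club); Mixed NE: p = 0.5556, q = 0.4444

Work:
Check pure NE:
(Cafe, Cafe): (25, 20) - no unilateral deviation beneficial
(Club, Club): (20, 25) - no unilateral deviation beneficial
Mixed NE: P1 plays Cafe with p = 0.5556, P2 plays Cafe with q = 0.4444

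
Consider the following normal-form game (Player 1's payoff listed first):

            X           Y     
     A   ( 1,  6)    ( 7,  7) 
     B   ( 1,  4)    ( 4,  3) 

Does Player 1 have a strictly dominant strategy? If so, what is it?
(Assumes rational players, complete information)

No strictly dominant strategy exists for Player 1

Work:
A strategy strictly dominates another if it gives a strictly higher payoff against every opponent action. Compare each pair of P1's strategies column-by-column:
  A vs B: [1 vs 1, 7 vs 4] → A does not strictly dominate B (column X: 1 ≤ 1)
  B vs A: [1 vs 1, 4 vs 7] → B does not strictly dominate A (column X: 1 ≤ 1)
No single strategy strictly dominates all others → no strictly dominant strategy.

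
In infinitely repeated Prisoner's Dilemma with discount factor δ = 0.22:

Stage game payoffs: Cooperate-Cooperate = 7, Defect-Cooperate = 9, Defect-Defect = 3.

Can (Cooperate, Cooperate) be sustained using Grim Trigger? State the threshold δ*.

δ* = 0.3333; since δ = 0.22 < 0.3333, cooperation cannot be sustained

Work:
For Grim Trigger:
Cooperate forever: 7/(1-δ)
Defect then punished: 9 + 3·δ/(1-δ)
Need: 7/(1-δ) ≥ 9 + 3·δ/(1-δ)
Solving: δ ≥ (T-R)/(T-P) = (9-7)/(9-3) = 0.3333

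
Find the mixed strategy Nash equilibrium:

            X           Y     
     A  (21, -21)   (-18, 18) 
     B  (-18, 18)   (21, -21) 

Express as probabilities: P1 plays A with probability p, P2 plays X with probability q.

p = 0.5, q = 0.5

Work:
Find probabilities that make opponent indifferent:
P2 chooses q to make P1 indifferent between A and B
P1 chooses p to make P2 indifferent between X and Y
Mixed NE: P1 plays (A: 0.5, B: 0.5), P2 plays (X: 0.5, Y: 0.5)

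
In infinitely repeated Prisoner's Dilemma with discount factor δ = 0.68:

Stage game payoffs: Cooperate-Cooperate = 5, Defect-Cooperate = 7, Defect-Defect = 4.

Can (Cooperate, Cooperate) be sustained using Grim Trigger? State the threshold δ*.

δ* = 0.6667; since δ = 0.68 ≥ 0.6667, cooperation can be sustained

Work:
For Grim Trigger:
Cooperate forever: 5/(1-δ)
Defect then punished: 7 + 4·δ/(1-δ)
Need: 5/(1-δ) ≥ 7 + 4·δ/(1-δ)
Solving: δ ≥ (T-R)/(T-P) = (7-5)/(7-4) = 0.6667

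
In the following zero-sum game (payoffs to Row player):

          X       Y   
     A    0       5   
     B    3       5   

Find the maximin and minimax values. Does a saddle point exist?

Maximin = 3, Minimax = 3, Saddle: True

Work:
Row minimums: [0, 3] → maximin = 3
Column maximums: [3, 5] → minimax = 3
Saddle point exists! Game value = 3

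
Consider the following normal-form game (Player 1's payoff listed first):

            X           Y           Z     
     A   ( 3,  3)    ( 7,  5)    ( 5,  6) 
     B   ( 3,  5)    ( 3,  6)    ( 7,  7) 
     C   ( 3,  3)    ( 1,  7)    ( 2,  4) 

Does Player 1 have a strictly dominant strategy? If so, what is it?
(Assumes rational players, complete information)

No strictly dominant strategy exists for Player 1

Work:
A strategy strictly dominates another if it gives a strictly higher payoff against every opponent action. Compare each pair of P1's strategies column-by-column:
  A vs B: [3 vs 3, 7 vs 3, 5 vs 7] → A does not strictly dominate B (column X: 3 ≤ 3)
  A vs C: [3 vs 3, 7 vs 1, 5 vs 2] → A does not strictly dominate C (column X: 3 ≤ 3)
  B vs A: [3 vs 3, 3 vs 7, 7 vs 5] → B does not strictly dominate A (column X: 3 ≤ 3)
  B vs C: [3 vs 3, 3 vs 1, 7 vs 2] → B does not strictly dominate C (column X: 3 ≤ 3)
  C vs A: [3 vs 3, 1 vs 7, 2 vs 5] → C does not strictly dominate A (column X: 3 ≤ 3)
  C vs B: [3 vs 3, 1 vs 3, 2 vs 7] → C does not strictly dominate B (column X: 3 ≤ 3)
No single strategy strictly dominates all others → no strictly dominant strategy.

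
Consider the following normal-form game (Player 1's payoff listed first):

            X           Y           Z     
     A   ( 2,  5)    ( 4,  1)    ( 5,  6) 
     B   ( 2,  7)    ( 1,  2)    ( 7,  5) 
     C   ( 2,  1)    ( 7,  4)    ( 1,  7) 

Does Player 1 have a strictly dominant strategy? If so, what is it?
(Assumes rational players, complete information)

No strictly dominant strategy exists for Player 1

Work:
A strategy strictly dominates another if it gives a strictly higher payoff against every opponent action. Compare each pair of P1's strategies column-by-column:
  A vs B: [2 vs 2, 4 vs 1, 5 vs 7] → A does not strictly dominate B (column X: 2 ≤ 2)
  A vs C: [2 vs 2, 4 vs 7, 5 vs 1] → A does not strictly dominate C (column X: 2 ≤ 2)
  B vs A: [2 vs 2, 1 vs 4, 7 vs 5] → B does not strictly dominate A (column X: 2 ≤ 2)
  B vs C: [2 vs 2, 1 vs 7, 7 vs 1] → B does not strictly dominate C (column X: 2 ≤ 2)
  C vs A: [2 vs 2, 7 vs 4, 1 vs 5] → C does not strictly dominate A (column X: 2 ≤ 2)
  C vs B: [2 vs 2, 7 vs 1, 1 vs 7] → C does not strictly dominate B (column X: 2 ≤ 2)
No single strategy strictly dominates all others → no strictly dominant strategy.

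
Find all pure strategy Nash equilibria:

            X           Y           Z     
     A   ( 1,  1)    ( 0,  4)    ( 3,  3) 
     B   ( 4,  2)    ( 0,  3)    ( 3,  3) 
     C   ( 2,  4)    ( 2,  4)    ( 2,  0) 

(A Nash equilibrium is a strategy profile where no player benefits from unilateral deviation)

Nash equilibrium: (B, Z), (C, Y)

Work:
Best responses:
  P1 vs X: payoffs [1, 4, 2] → best response B (payoff 4)
  P1 vs Y: payoffs [0, 0, 2] → best response C (payoff 2)
  P1 vs Z: payoffs [3, 3, 2] → best response A/B (payoff 3)
  P2 vs A: payoffs [1, 4, 3] → best response Y (payoff 4)
  P2 vs B: payoffs [2, 3, 3] → best response Y/Z (payoff 3)
  P2 vs C: payoffs [4, 4, 0] → best response X/Y (payoff 4)
Mutual best responses: (B,Z), (C,Y) → Nash equilibria.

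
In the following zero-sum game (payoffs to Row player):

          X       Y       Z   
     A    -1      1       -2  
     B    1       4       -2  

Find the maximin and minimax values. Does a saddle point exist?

Maximin = -2, Minimax = -2, Saddle: True

Work:
Row minimums: [-2, -2] → maximin = -2
Column maximums: [1, 4, -2] → minimax = -2
Saddle point exists! Game value = -2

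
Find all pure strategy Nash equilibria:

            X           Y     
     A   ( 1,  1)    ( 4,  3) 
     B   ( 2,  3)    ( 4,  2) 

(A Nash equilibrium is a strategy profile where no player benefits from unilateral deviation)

Nash equilibrium: (A, Y), (B, X)

Work:
Best responses:
  P1 vs X: payoffs [1, 2] → best response B (payoff 2)
  P1 vs Y: payoffs [4, 4] → best response A/B (payoff 4)
  P2 vs A: payoffs [1, 3] → best response Y (payoff 3)
  P2 vs B: payoffs [3, 2] → best response X (payoff 3)
Mutual best responses: (A,Y), (B,X) → Nash equilibria.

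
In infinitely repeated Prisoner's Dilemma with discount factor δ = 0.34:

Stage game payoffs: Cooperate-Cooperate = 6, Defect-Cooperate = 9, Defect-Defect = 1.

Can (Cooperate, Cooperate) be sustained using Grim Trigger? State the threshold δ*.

δ* = 0.375; since δ = 0.34 < 0.375, cooperation cannot be sustained

Work:
For Grim Trigger:
Cooperate forever: 6/(1-δ)
Defect then punished: 9 + 1·δ/(1-δ)
Need: 6/(1-δ) ≥ 9 + 1·δ/(1-δ)
Solving: δ ≥ (T-R)/(T-P) = (9-6)/(9-1) = 0.375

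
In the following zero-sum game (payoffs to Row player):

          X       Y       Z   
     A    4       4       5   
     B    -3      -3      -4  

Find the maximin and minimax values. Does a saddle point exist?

Maximin = 4, Minimax = 4, Saddle: True

Work:
Row minimums: [4, -4] → maximin = 4
Column maximums: [4, 4, 5] → minimax = 4
Saddle point exists! Game value = 4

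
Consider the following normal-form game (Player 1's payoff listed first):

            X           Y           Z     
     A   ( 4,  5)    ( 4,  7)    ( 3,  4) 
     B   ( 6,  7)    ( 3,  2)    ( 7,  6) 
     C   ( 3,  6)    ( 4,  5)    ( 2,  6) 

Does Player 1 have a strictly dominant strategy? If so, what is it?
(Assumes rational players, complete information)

No strictly dominant strategy exists for Player 1

Work:
A strategy strictly dominates another if it gives a strictly higher payoff against every opponent action. Compare each pair of P1's strategies column-by-column:
  A vs B: [4 vs 6, 4 vs 3, 3 vs 7] → A does not strictly dominate B (column X: 4 ≤ 6)
  A vs C: [4 vs 3, 4 vs 4, 3 vs 2] → A does not strictly dominate C (column Y: 4 ≤ 4)
  B vs A: [6 vs 4, 3 vs 4, 7 vs 3] → B does not strictly dominate A (column Y: 3 ≤ 4)
  B vs C: [6 vs 3, 3 vs 4, 7 vs 2] → B does not strictly dominate C (column Y: 3 ≤ 4)
  C vs A: [3 vs 4, 4 vs 4, 2 vs 3] → C does not strictly dominate A (column X: 3 ≤ 4)
  C vs B: [3 vs 6, 4 vs 3, 2 vs 7] → C does not strictly dominate B (column X: 3 ≤ 6)
No single strategy strictly dominates all others → no strictly dominant strategy.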